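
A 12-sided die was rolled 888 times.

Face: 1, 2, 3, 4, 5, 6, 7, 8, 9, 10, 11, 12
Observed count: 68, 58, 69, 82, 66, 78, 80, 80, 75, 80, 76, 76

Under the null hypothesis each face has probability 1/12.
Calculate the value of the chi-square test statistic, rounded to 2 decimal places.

7.81

Expected count for each of the 12 categories: 888/12 = 74.
χ² = (68−74)²/74 + (58−74)²/74 + (69−74)²/74 + (82−74)²/74 + (66−74)²/74 + (78−74)²/74 + (80−74)²/74 + (80−74)²/74 + (75−74)²/74 + (80−74)²/74 + (76−74)²/74 + (76−74)²/74
   = 0.486 + 3.459 + 0.338 + 0.865 + 0.865 + 0.216 + 0.486 + 0.486 + 0.014 + 0.486 + 0.054 + 0.054
Sum = 7.81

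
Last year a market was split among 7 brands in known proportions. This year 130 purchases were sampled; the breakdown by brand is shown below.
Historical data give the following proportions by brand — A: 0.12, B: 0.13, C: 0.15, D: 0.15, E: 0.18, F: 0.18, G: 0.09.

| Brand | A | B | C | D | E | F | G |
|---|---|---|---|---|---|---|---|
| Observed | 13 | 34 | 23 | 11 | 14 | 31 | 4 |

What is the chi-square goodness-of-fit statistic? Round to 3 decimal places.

33.381

Expected counts E_i = n·p_i: 130×0.12 = 15.6, 130×0.13 = 16.9, 130×0.15 = 19.5, 130×0.15 = 19.5, 130×0.18 = 23.4, 130×0.18 = 23.4, 130×0.09 = 11.7.
χ² = (13−15.6)²/15.6 + (34−16.9)²/16.9 + (23−19.5)²/19.5 + (11−19.5)²/19.5 + (14−23.4)²/23.4 + (31−23.4)²/23.4 + (4−11.7)²/11.7
   = 0.4333 + 17.3024 + 0.6282 + 3.7051 + 3.7761 + 2.4684 + 5.0675
Sum = 33.381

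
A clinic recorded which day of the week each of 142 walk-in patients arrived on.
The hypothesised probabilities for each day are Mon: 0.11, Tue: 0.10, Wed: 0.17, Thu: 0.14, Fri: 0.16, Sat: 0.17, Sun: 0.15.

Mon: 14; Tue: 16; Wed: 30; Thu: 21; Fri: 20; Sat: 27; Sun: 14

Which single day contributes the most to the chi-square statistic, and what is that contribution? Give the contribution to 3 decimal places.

Expected counts E_i = n·p_i: 142×0.11 = 15.62, 142×0.10 = 14.2, 142×0.17 = 24.14, 142×0.14 = 19.88, 142×0.16 = 22.72, 142×0.17 = 24.14, 142×0.15 = 21.3.
χ² = (14−15.62)²/15.62 + (16−14.2)²/14.2 + (30−24.14)²/24.14 + (21−19.88)²/19.88 + (20−22.72)²/22.72 + (27−24.14)²/24.14 + (14−21.3)²/21.3
   = 0.1680 + 0.2282 + 1.4225 + 0.0631 + 0.3256 + 0.3388 + 2.5019
The largest term is for Sun: 2.502.

Sun, 2.502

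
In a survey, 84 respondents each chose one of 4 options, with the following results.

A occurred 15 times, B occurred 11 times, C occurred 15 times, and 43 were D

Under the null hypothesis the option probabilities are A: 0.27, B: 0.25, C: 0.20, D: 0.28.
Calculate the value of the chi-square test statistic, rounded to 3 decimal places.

Expected counts E_i = n·p_i: 84×0.27 = 22.68, 84×0.25 = 21, 84×0.20 = 16.8, 84×0.28 = 23.52.
cat         O        E   (O−E)²/E
A          15    22.68     2.6006
B          11       21     4.7619
C          15     16.8     0.1929
D          43    23.52    16.1339
Sum = 23.689

23.689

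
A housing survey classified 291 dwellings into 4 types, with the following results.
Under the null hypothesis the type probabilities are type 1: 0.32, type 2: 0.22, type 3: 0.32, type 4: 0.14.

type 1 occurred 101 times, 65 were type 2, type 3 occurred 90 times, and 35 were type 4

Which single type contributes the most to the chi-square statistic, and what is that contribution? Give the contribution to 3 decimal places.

type 4, 0.809

Expected counts E_i = n·p_i: 291×0.32 = 93.12, 291×0.22 = 64.02, 291×0.32 = 93.12, 291×0.14 = 40.74.
type 1: (101 − 93.12)²/93.12 = 62.0944/93.12 = 0.6668
type 2: (65 − 64.02)²/64.02 = 0.9604/64.02 = 0.0150
type 3: (90 − 93.12)²/93.12 = 9.7344/93.12 = 0.1045
type 4: (35 − 40.74)²/40.74 = 32.9476/40.74 = 0.8087
The largest term is for type 4: 0.809.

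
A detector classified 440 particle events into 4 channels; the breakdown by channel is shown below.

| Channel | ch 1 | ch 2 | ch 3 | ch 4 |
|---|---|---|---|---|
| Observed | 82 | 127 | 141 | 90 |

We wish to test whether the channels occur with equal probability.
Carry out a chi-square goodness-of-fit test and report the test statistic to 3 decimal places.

22.127

Expected count for each of the 4 categories: 440/4 = 110.
χ² = (82−110)²/110 + (127−110)²/110 + (141−110)²/110 + (90−110)²/110
   = 7.1273 + 2.6273 + 8.7364 + 3.6364
Sum = 22.127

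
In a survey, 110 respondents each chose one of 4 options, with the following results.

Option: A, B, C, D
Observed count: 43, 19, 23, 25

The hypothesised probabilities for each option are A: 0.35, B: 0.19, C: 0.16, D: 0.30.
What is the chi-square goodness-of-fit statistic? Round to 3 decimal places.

Expected counts E_i = n·p_i: 110×0.35 = 38.5, 110×0.19 = 20.9, 110×0.16 = 17.6, 110×0.30 = 33.
χ² = (43−38.5)²/38.5 + (19−20.9)²/20.9 + (23−17.6)²/17.6 + (25−33)²/33
   = 0.5260 + 0.1727 + 1.6568 + 1.9394
Sum = 4.295

4.295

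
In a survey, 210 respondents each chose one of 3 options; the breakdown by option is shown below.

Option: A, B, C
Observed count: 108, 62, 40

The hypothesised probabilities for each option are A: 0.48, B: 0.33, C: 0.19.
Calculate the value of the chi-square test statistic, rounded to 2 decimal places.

Expected counts E_i = n·p_i: 210×0.48 = 100.8, 210×0.33 = 69.3, 210×0.19 = 39.9.
A: (108 − 100.8)²/100.8 = 51.84/100.8 = 0.514
B: (62 − 69.3)²/69.3 = 53.29/69.3 = 0.769
C: (40 − 39.9)²/39.9 = 0.01/39.9 = 0.000
Sum = 1.28

1.28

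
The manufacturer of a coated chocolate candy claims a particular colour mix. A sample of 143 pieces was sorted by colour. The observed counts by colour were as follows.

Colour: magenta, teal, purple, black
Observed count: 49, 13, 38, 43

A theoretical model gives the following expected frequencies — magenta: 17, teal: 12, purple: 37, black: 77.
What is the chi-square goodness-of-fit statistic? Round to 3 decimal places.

cat          O        E   (O−E)²/E
magenta     49       17    60.2353
teal        13       12     0.0833
purple      38       37     0.0270
black       43       77    15.0130
Sum = 75.359

75.359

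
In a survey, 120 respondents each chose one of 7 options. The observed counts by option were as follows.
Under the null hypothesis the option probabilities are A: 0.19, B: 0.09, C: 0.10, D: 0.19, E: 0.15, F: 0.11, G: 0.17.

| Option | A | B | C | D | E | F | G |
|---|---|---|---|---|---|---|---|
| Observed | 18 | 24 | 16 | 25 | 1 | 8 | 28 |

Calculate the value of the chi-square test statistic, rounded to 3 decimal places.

39.625

Expected counts E_i = n·p_i: 120×0.19 = 22.8, 120×0.09 = 10.8, 120×0.10 = 12, 120×0.19 = 22.8, 120×0.15 = 18, 120×0.11 = 13.2, 120×0.17 = 20.4.
cat         O        E   (O−E)²/E
A          18     22.8     1.0105
B          24     10.8    16.1333
C          16       12     1.3333
D          25     22.8     0.2123
E           1       18    16.0556
F           8     13.2     2.0485
G          28     20.4     2.8314
Sum = 39.625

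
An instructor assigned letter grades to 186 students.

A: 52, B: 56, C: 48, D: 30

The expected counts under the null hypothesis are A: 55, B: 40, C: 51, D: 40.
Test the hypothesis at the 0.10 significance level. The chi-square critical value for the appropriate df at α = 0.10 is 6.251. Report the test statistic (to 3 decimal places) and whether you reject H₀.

cat         O        E   (O−E)²/E
A          52       55     0.1636
B          56       40     6.4000
C          48       51     0.1765
D          30       40     2.5000
Sum = 9.240
df = 3. Since 9.240 > 6.251, we reject H₀.

9.240; reject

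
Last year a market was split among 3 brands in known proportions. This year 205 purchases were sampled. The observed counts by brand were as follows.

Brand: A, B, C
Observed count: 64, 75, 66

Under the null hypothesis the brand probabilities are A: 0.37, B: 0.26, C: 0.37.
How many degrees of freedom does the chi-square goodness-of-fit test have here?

There are k = 3 categories and no parameters were estimated from the data, so df = 3 − 1 = 2.

2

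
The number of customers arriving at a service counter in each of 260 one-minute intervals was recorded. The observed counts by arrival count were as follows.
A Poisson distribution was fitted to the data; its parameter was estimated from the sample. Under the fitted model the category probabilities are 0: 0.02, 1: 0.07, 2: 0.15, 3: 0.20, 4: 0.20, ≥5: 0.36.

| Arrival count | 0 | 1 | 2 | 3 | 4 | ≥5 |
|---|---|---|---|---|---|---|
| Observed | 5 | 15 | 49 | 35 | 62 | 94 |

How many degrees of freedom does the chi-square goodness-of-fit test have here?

There are k = 6 categories and 1 parameter estimated from the data, so df = 6 − 1 − 1 = 4.

4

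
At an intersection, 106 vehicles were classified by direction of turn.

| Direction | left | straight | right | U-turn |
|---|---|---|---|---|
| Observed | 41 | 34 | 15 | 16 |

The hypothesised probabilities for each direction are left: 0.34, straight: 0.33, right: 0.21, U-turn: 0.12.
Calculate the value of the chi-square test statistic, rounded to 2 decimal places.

Expected counts E_i = n·p_i: 106×0.34 = 36.04, 106×0.33 = 34.98, 106×0.21 = 22.26, 106×0.12 = 12.72.
cat           O        E   (O−E)²/E
left         41    36.04      0.683
straight     34    34.98      0.027
right        15    22.26      2.368
U-turn       16    12.72      0.846
Sum = 3.92

3.92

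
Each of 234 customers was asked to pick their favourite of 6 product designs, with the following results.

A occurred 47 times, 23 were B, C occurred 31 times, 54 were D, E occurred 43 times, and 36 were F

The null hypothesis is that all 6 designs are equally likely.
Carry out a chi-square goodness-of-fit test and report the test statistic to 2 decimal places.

Expected count for each of the 6 categories: 234/6 = 39.
χ² = (47−39)²/39 + (23−39)²/39 + (31−39)²/39 + (54−39)²/39 + (43−39)²/39 + (36−39)²/39
   = 1.641 + 6.564 + 1.641 + 5.769 + 0.410 + 0.231
Sum = 16.26

16.26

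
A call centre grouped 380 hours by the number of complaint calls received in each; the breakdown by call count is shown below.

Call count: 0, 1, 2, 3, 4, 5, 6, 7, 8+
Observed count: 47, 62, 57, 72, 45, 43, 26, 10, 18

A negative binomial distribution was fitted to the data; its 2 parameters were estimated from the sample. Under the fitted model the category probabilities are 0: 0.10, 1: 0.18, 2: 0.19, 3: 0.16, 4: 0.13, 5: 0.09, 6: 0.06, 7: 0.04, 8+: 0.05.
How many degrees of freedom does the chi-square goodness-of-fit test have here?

There are k = 9 categories and 2 parameters estimated from the data, so df = 9 − 1 − 2 = 6.

6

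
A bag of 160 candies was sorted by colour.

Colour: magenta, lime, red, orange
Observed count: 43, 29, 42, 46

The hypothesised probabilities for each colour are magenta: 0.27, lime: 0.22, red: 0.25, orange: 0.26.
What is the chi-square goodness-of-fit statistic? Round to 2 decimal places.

Expected counts E_i = n·p_i: 160×0.27 = 43.2, 160×0.22 = 35.2, 160×0.25 = 40, 160×0.26 = 41.6.
cat          O        E   (O−E)²/E
magenta     43     43.2      0.001
lime        29     35.2      1.092
red         42       40      0.100
orange      46     41.6      0.465
Sum = 1.66

1.66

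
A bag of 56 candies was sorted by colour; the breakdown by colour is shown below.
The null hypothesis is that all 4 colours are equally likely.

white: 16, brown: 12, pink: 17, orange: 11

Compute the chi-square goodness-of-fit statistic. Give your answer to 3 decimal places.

1.857

Under H₀ each category has probability 1/4, so each expected count is 56/4 = 14.
χ² = (16−14)²/14 + (12−14)²/14 + (17−14)²/14 + (11−14)²/14
   = 0.2857 + 0.2857 + 0.6429 + 0.6429
Sum = 1.857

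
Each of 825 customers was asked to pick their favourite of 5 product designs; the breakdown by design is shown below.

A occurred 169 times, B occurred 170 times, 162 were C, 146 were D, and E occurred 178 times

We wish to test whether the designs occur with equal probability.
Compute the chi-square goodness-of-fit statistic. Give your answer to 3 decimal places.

Under H₀ each category has probability 1/5, so each expected count is 825/5 = 165.
cat         O        E   (O−E)²/E
A         169      165     0.0970
B         170      165     0.1515
C         162      165     0.0545
D         146      165     2.1879
E         178      165     1.0242
Sum = 3.515

3.515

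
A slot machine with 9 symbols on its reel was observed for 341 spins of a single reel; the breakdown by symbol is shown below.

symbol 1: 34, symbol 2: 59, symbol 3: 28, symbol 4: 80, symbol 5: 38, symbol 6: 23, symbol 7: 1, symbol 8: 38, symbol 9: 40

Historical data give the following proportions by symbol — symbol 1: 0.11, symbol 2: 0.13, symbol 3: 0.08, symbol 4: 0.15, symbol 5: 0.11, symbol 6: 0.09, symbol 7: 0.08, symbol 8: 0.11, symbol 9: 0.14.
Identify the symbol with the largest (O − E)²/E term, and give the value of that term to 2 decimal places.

symbol 7, 25.32

Expected counts E_i = n·p_i: 341×0.11 = 37.51, 341×0.13 = 44.33, 341×0.08 = 27.28, 341×0.15 = 51.15, 341×0.11 = 37.51, 341×0.09 = 30.69, 341×0.08 = 27.28, 341×0.11 = 37.51, 341×0.14 = 47.74.
χ² = (34−37.51)²/37.51 + (59−44.33)²/44.33 + (28−27.28)²/27.28 + (80−51.15)²/51.15 + (38−37.51)²/37.51 + (23−30.69)²/30.69 + (1−27.28)²/27.28 + (38−37.51)²/37.51 + (40−47.74)²/47.74
   = 0.328 + 4.855 + 0.019 + 16.272 + 0.006 + 1.927 + 25.317 + 0.006 + 1.255
The largest term is for symbol 7: 25.32.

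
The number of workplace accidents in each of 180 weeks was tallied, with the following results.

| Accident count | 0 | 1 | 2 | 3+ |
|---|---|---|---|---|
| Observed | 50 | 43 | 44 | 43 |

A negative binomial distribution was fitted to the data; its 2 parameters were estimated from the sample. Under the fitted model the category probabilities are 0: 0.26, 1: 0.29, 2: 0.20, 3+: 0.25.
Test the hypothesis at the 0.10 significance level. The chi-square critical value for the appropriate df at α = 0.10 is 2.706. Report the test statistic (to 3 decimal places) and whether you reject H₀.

Expected counts E_i = n·p_i: 180×0.26 = 46.8, 180×0.29 = 52.2, 180×0.20 = 36, 180×0.25 = 45.
0: (50 − 46.8)²/46.8 = 10.24/46.8 = 0.2188
1: (43 − 52.2)²/52.2 = 84.64/52.2 = 1.6215
2: (44 − 36)²/36 = 64/36 = 1.7778
3+: (43 − 45)²/45 = 4/45 = 0.0889
Sum = 3.707
df = 1. Since 3.707 > 2.706, we reject H₀.

3.707; reject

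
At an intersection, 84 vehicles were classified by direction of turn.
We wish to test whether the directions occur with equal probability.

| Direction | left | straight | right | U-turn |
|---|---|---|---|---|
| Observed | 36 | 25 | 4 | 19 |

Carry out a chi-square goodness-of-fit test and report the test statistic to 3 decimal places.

25.429

Expected count for each of the 4 categories: 84/4 = 21.
left: (36 − 21)²/21 = 225/21 = 10.7143
straight: (25 − 21)²/21 = 16/21 = 0.7619
right: (4 − 21)²/21 = 289/21 = 13.7619
U-turn: (19 − 21)²/21 = 4/21 = 0.1905
Sum = 25.429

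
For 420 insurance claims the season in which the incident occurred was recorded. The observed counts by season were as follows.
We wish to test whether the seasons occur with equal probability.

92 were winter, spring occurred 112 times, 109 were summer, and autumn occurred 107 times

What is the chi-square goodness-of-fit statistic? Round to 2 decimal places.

2.27

Expected count for each of the 4 categories: 420/4 = 105.
χ² = (92−105)²/105 + (112−105)²/105 + (109−105)²/105 + (107−105)²/105
   = 1.610 + 0.467 + 0.152 + 0.038
Sum = 2.27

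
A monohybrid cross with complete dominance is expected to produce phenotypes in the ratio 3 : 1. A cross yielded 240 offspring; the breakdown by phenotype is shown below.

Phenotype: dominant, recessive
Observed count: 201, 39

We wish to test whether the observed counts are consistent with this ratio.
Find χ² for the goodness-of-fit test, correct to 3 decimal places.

9.800

Ratio total = 4. Expected counts: 240×3/4 = 180, 240×1/4 = 60.
cat            O        E   (O−E)²/E
dominant     201      180     2.4500
recessive     39       60     7.3500
Sum = 9.800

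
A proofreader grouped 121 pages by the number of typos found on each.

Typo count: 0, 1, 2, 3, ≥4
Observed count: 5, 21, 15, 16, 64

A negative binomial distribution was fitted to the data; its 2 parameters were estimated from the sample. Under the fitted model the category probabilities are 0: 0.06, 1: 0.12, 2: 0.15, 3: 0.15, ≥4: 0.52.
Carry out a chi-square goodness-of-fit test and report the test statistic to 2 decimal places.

Expected counts E_i = n·p_i: 121×0.06 = 7.26, 121×0.12 = 14.52, 121×0.15 = 18.15, 121×0.15 = 18.15, 121×0.52 = 62.92.
0: (5 − 7.26)²/7.26 = 5.1076/7.26 = 0.704
1: (21 − 14.52)²/14.52 = 41.9904/14.52 = 2.892
2: (15 − 18.15)²/18.15 = 9.9225/18.15 = 0.547
3: (16 − 18.15)²/18.15 = 4.6225/18.15 = 0.255
≥4: (64 − 62.92)²/62.92 = 1.1664/62.92 = 0.019
Sum = 4.42

4.42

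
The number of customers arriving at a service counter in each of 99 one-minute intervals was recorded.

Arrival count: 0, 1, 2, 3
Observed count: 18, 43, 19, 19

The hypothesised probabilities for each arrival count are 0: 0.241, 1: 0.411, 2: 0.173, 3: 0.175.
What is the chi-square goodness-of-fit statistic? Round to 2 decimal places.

1.94

Expected counts E_i = n·p_i: 99×0.241 = 23.859, 99×0.411 = 40.689, 99×0.173 = 17.127, 99×0.175 = 17.325.
χ² = (18−23.859)²/23.859 + (43−40.689)²/40.689 + (19−17.127)²/17.127 + (19−17.325)²/17.325
   = 1.439 + 0.131 + 0.205 + 0.162
Sum = 1.94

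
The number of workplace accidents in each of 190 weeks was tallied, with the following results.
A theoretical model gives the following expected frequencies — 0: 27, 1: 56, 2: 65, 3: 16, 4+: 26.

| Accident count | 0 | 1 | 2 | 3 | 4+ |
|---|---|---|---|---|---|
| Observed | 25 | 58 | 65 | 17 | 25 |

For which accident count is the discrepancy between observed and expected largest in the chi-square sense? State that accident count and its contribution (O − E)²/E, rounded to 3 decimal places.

0, 0.148

0: (25 − 27)²/27 = 4/27 = 0.1481
1: (58 − 56)²/56 = 4/56 = 0.0714
2: (65 − 65)²/65 = 0/65 = 0.0000
3: (17 − 16)²/16 = 1/16 = 0.0625
4+: (25 − 26)²/26 = 1/26 = 0.0385
The largest term is for 0: 0.148.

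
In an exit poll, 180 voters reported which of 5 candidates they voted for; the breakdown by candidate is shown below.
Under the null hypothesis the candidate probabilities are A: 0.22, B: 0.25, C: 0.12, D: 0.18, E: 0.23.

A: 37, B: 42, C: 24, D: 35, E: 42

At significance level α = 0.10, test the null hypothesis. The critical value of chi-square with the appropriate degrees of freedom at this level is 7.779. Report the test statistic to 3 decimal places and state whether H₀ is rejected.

0.855; do not reject

Expected counts E_i = n·p_i: 180×0.22 = 39.6, 180×0.25 = 45, 180×0.12 = 21.6, 180×0.18 = 32.4, 180×0.23 = 41.4.
cat         O        E   (O−E)²/E
A          37     39.6     0.1707
B          42       45     0.2000
C          24     21.6     0.2667
D          35     32.4     0.2086
E          42     41.4     0.0087
Sum = 0.855
df = 4. Since 0.855 < 7.779, we do not reject H₀.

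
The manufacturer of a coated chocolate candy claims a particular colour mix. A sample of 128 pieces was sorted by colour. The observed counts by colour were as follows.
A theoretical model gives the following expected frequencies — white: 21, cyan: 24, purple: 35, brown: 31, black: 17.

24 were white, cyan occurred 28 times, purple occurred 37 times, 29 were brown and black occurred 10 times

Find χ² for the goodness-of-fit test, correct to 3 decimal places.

4.221

white: (24 − 21)²/21 = 9/21 = 0.4286
cyan: (28 − 24)²/24 = 16/24 = 0.6667
purple: (37 − 35)²/35 = 4/35 = 0.1143
brown: (29 − 31)²/31 = 4/31 = 0.1290
black: (10 − 17)²/17 = 49/17 = 2.8824
Sum = 4.221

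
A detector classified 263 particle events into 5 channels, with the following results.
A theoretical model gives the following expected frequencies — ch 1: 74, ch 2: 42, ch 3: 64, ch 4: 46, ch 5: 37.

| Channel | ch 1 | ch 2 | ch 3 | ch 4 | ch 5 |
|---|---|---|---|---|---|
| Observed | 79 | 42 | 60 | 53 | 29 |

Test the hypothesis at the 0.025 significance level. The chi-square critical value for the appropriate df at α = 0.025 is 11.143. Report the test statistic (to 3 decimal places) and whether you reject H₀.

χ² = (79−74)²/74 + (42−42)²/42 + (60−64)²/64 + (53−46)²/46 + (29−37)²/37
   = 0.3378 + 0.0000 + 0.2500 + 1.0652 + 1.7297
Sum = 3.383
df = 4. Since 3.383 < 11.143, we do not reject H₀.

3.383; do not reject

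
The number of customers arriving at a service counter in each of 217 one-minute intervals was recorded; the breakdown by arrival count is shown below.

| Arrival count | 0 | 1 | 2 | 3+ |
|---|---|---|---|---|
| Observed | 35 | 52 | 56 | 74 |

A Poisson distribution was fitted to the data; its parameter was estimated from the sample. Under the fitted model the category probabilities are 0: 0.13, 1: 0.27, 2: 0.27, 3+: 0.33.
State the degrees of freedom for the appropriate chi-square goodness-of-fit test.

2

There are k = 4 categories and 1 parameter estimated from the data, so df = 4 − 1 − 1 = 2.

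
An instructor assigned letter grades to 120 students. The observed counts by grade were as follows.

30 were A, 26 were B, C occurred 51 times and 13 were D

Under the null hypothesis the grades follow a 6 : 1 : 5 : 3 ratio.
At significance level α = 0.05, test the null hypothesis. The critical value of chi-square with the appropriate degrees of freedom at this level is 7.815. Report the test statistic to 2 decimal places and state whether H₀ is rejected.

Ratio total = 15. Expected counts: 120×6/15 = 48, 120×1/15 = 8, 120×5/15 = 40, 120×3/15 = 24.
A: (30 − 48)²/48 = 324/48 = 6.750
B: (26 − 8)²/8 = 324/8 = 40.500
C: (51 − 40)²/40 = 121/40 = 3.025
D: (13 − 24)²/24 = 121/24 = 5.042
Sum = 55.32
df = 3. Since 55.32 > 7.815, we reject H₀.

55.32; reject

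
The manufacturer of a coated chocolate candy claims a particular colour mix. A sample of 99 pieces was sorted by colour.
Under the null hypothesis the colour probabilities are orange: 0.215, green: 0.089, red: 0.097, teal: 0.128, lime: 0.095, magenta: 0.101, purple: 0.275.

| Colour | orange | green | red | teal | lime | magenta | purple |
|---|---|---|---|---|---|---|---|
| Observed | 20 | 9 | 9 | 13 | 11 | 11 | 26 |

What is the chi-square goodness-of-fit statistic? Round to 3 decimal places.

0.554

Expected counts E_i = n·p_i: 99×0.215 = 21.285, 99×0.089 = 8.811, 99×0.097 = 9.603, 99×0.128 = 12.672, 99×0.095 = 9.405, 99×0.101 = 9.999, 99×0.275 = 27.225.
χ² = (20−21.285)²/21.285 + (9−8.811)²/8.811 + (9−9.603)²/9.603 + (13−12.672)²/12.672 + (11−9.405)²/9.405 + (11−9.999)²/9.999 + (26−27.225)²/27.225
   = 0.0776 + 0.0041 + 0.0379 + 0.0085 + 0.2705 + 0.1002 + 0.0551
Sum = 0.554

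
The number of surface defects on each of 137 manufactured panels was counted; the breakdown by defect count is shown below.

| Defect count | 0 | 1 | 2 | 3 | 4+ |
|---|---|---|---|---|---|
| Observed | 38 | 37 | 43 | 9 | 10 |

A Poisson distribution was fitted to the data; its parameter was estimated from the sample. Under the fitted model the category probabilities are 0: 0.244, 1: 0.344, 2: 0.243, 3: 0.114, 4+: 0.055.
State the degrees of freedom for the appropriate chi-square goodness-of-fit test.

3

There are k = 5 categories and 1 parameter estimated from the data, so df = 5 − 1 − 1 = 3.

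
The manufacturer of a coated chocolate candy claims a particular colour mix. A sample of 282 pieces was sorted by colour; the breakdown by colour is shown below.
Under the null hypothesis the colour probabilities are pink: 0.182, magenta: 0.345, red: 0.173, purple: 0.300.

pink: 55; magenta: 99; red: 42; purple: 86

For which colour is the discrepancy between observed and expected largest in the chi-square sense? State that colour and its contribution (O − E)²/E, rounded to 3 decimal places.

red, 0.944

Expected counts E_i = n·p_i: 282×0.182 = 51.324, 282×0.345 = 97.29, 282×0.173 = 48.786, 282×0.300 = 84.6.
χ² = (55−51.324)²/51.324 + (99−97.29)²/97.29 + (42−48.786)²/48.786 + (86−84.6)²/84.6
   = 0.2633 + 0.0301 + 0.9439 + 0.0232
The largest term is for red: 0.944.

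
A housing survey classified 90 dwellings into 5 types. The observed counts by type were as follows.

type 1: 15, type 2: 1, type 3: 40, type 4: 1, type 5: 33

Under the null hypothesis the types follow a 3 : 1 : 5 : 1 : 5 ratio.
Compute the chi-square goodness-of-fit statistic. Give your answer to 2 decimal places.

12.47

Ratio total = 15. Expected counts: 90×3/15 = 18, 90×1/15 = 6, 90×5/15 = 30, 90×1/15 = 6, 90×5/15 = 30.
type 1: (15 − 18)²/18 = 9/18 = 0.500
type 2: (1 − 6)²/6 = 25/6 = 4.167
type 3: (40 − 30)²/30 = 100/30 = 3.333
type 4: (1 − 6)²/6 = 25/6 = 4.167
type 5: (33 − 30)²/30 = 9/30 = 0.300
Sum = 12.47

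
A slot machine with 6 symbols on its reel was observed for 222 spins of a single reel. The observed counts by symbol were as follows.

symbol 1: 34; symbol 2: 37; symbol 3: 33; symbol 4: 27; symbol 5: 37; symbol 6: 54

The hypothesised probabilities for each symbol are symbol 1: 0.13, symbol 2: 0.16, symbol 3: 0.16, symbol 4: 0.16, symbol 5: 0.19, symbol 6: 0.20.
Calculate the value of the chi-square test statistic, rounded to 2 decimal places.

Expected counts E_i = n·p_i: 222×0.13 = 28.86, 222×0.16 = 35.52, 222×0.16 = 35.52, 222×0.16 = 35.52, 222×0.19 = 42.18, 222×0.20 = 44.4.
symbol 1: (34 − 28.86)²/28.86 = 26.4196/28.86 = 0.915
symbol 2: (37 − 35.52)²/35.52 = 2.1904/35.52 = 0.062
symbol 3: (33 − 35.52)²/35.52 = 6.3504/35.52 = 0.179
symbol 4: (27 − 35.52)²/35.52 = 72.5904/35.52 = 2.044
symbol 5: (37 − 42.18)²/42.18 = 26.8324/42.18 = 0.636
symbol 6: (54 − 44.4)²/44.4 = 92.16/44.4 = 2.076
Sum = 5.91

5.91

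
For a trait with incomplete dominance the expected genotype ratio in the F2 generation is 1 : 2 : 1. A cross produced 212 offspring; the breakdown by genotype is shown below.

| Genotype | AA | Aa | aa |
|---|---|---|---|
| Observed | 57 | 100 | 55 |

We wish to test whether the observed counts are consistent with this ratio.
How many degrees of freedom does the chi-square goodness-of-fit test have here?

There are k = 3 categories and no parameters were estimated from the data, so df = 3 − 1 = 2.

2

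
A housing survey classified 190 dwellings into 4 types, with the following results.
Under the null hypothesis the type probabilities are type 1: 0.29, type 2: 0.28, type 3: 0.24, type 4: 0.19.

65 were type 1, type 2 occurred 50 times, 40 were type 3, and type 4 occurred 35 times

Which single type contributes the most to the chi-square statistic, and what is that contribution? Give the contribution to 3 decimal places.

Expected counts E_i = n·p_i: 190×0.29 = 55.1, 190×0.28 = 53.2, 190×0.24 = 45.6, 190×0.19 = 36.1.
type 1: (65 − 55.1)²/55.1 = 98.01/55.1 = 1.7788
type 2: (50 − 53.2)²/53.2 = 10.24/53.2 = 0.1925
type 3: (40 − 45.6)²/45.6 = 31.36/45.6 = 0.6877
type 4: (35 − 36.1)²/36.1 = 1.21/36.1 = 0.0335
The largest term is for type 1: 1.779.

type 1, 1.779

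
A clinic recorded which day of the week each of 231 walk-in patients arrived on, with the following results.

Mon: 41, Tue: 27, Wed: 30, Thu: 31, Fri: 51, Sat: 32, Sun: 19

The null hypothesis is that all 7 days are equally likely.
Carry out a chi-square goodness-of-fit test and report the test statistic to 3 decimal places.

Under H₀ each category has probability 1/7, so each expected count is 231/7 = 33.
χ² = (41−33)²/33 + (27−33)²/33 + (30−33)²/33 + (31−33)²/33 + (51−33)²/33 + (32−33)²/33 + (19−33)²/33
   = 1.9394 + 1.0909 + 0.2727 + 0.1212 + 9.8182 + 0.0303 + 5.9394
Sum = 19.212

19.212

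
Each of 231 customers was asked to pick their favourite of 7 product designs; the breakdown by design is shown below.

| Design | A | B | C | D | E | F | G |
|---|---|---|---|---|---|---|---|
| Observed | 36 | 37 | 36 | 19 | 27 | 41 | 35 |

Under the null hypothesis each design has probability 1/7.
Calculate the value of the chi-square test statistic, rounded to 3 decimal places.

Expected count for each of the 7 categories: 231/7 = 33.
χ² = (36−33)²/33 + (37−33)²/33 + (36−33)²/33 + (19−33)²/33 + (27−33)²/33 + (41−33)²/33 + (35−33)²/33
   = 0.2727 + 0.4848 + 0.2727 + 5.9394 + 1.0909 + 1.9394 + 0.1212
Sum = 10.121

10.121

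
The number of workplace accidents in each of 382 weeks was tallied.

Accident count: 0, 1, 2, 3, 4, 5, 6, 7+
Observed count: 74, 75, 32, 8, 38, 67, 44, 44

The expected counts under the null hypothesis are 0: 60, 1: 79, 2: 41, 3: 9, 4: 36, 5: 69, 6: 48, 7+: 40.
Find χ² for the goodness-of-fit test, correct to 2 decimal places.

cat         O        E   (O−E)²/E
0          74       60      3.267
1          75       79      0.203
2          32       41      1.976
3           8        9      0.111
4          38       36      0.111
5          67       69      0.058
6          44       48      0.333
7+         44       40      0.400
Sum = 6.46

6.46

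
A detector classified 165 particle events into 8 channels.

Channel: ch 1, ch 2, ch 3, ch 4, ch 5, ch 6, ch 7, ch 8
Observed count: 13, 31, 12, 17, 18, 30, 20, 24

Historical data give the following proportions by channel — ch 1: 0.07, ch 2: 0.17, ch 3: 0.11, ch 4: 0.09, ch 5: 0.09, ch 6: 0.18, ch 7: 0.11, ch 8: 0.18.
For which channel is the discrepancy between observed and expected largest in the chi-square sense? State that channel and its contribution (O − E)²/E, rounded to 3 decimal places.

ch 3, 2.084

Expected counts E_i = n·p_i: 165×0.07 = 11.55, 165×0.17 = 28.05, 165×0.11 = 18.15, 165×0.09 = 14.85, 165×0.09 = 14.85, 165×0.18 = 29.7, 165×0.11 = 18.15, 165×0.18 = 29.7.
ch 1: (13 − 11.55)²/11.55 = 2.1025/11.55 = 0.1820
ch 2: (31 − 28.05)²/28.05 = 8.7025/28.05 = 0.3102
ch 3: (12 − 18.15)²/18.15 = 37.8225/18.15 = 2.0839
ch 4: (17 − 14.85)²/14.85 = 4.6225/14.85 = 0.3113
ch 5: (18 − 14.85)²/14.85 = 9.9225/14.85 = 0.6682
ch 6: (30 − 29.7)²/29.7 = 0.09/29.7 = 0.0030
ch 7: (20 − 18.15)²/18.15 = 3.4225/18.15 = 0.1886
ch 8: (24 − 29.7)²/29.7 = 32.49/29.7 = 1.0939
The largest term is for ch 3: 2.084.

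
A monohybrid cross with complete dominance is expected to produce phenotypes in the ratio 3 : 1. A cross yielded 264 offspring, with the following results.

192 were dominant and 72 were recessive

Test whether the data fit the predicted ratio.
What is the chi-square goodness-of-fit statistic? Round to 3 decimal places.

0.727

Ratio total = 4. Expected counts: 264×3/4 = 198, 264×1/4 = 66.
dominant: (192 − 198)²/198 = 36/198 = 0.1818
recessive: (72 − 66)²/66 = 36/66 = 0.5455
Sum = 0.727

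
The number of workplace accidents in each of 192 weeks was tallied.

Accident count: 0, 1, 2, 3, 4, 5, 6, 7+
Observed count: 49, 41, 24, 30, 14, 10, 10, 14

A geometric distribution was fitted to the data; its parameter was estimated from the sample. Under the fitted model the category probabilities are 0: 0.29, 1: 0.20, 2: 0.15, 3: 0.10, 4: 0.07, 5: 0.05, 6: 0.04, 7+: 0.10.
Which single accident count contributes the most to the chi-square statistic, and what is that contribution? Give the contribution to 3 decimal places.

Expected counts E_i = n·p_i: 192×0.29 = 55.68, 192×0.20 = 38.4, 192×0.15 = 28.8, 192×0.10 = 19.2, 192×0.07 = 13.44, 192×0.05 = 9.6, 192×0.04 = 7.68, 192×0.10 = 19.2.
cat         O        E   (O−E)²/E
0          49    55.68     0.8014
1          41     38.4     0.1760
2          24     28.8     0.8000
3          30     19.2     6.0750
4          14    13.44     0.0233
5          10      9.6     0.0167
6          10     7.68     0.7008
7+         14     19.2     1.4083
The largest term is for 3: 6.075.

3, 6.075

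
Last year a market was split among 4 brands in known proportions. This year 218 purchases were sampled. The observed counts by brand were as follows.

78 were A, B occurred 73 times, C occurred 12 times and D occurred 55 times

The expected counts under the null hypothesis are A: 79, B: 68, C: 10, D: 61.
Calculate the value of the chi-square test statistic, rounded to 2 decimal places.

χ² = (78−79)²/79 + (73−68)²/68 + (12−10)²/10 + (55−61)²/61
   = 0.013 + 0.368 + 0.400 + 0.590
Sum = 1.37

1.37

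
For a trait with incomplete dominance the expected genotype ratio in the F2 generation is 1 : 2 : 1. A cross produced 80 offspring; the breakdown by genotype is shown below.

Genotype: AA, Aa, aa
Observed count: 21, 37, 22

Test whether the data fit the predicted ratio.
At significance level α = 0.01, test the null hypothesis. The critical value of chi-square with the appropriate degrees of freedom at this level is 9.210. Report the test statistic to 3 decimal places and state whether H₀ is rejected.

0.475; do not reject

Ratio total = 4. Expected counts: 80×1/4 = 20, 80×2/4 = 40, 80×1/4 = 20.
AA: (21 − 20)²/20 = 1/20 = 0.0500
Aa: (37 − 40)²/40 = 9/40 = 0.2250
aa: (22 − 20)²/20 = 4/20 = 0.2000
Sum = 0.475
df = 2. Since 0.475 < 9.210, we do not reject H₀.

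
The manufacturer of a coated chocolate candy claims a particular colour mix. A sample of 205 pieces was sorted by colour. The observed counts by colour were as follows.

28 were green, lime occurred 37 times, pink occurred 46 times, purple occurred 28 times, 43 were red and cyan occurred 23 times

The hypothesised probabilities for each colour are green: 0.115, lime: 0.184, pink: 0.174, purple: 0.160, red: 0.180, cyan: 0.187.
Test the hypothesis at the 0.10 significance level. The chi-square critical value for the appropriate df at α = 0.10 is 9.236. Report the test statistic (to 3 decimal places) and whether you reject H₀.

Expected counts E_i = n·p_i: 205×0.115 = 23.575, 205×0.184 = 37.72, 205×0.174 = 35.67, 205×0.160 = 32.8, 205×0.180 = 36.9, 205×0.187 = 38.335.
green: (28 − 23.575)²/23.575 = 19.580625/23.575 = 0.8306
lime: (37 − 37.72)²/37.72 = 0.5184/37.72 = 0.0137
pink: (46 − 35.67)²/35.67 = 106.7089/35.67 = 2.9916
purple: (28 − 32.8)²/32.8 = 23.04/32.8 = 0.7024
red: (43 − 36.9)²/36.9 = 37.21/36.9 = 1.0084
cyan: (23 − 38.335)²/38.335 = 235.162225/38.335 = 6.1344
Sum = 11.681
df = 5. Since 11.681 > 9.236, we reject H₀.

11.681; reject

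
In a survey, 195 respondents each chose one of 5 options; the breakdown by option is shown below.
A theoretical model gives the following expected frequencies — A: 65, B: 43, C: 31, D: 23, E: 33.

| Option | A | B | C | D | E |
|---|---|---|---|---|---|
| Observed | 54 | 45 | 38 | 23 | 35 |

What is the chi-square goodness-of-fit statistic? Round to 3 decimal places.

3.656

A: (54 − 65)²/65 = 121/65 = 1.8615
B: (45 − 43)²/43 = 4/43 = 0.0930
C: (38 − 31)²/31 = 49/31 = 1.5806
D: (23 − 23)²/23 = 0/23 = 0.0000
E: (35 − 33)²/33 = 4/33 = 0.1212
Sum = 3.656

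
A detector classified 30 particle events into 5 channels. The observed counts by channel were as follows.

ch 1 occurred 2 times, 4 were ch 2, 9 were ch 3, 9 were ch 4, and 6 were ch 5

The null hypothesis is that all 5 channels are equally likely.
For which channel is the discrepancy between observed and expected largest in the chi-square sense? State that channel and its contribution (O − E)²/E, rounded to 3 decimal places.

ch 1, 2.667

Expected count for each of the 5 categories: 30/5 = 6.
ch 1: (2 − 6)²/6 = 16/6 = 2.6667
ch 2: (4 − 6)²/6 = 4/6 = 0.6667
ch 3: (9 − 6)²/6 = 9/6 = 1.5000
ch 4: (9 − 6)²/6 = 9/6 = 1.5000
ch 5: (6 − 6)²/6 = 0/6 = 0.0000
The largest term is for ch 1: 2.667.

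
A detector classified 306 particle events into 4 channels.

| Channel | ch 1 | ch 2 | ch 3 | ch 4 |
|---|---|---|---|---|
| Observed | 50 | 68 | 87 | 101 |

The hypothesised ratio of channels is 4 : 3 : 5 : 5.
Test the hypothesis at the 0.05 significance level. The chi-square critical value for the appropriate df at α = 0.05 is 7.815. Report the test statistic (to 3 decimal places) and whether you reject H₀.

Ratio total = 17. Expected counts: 306×4/17 = 72, 306×3/17 = 54, 306×5/17 = 90, 306×5/17 = 90.
ch 1: (50 − 72)²/72 = 484/72 = 6.7222
ch 2: (68 − 54)²/54 = 196/54 = 3.6296
ch 3: (87 − 90)²/90 = 9/90 = 0.1000
ch 4: (101 − 90)²/90 = 121/90 = 1.3444
Sum = 11.796
df = 3. Since 11.796 > 7.815, we reject H₀.

11.796; reject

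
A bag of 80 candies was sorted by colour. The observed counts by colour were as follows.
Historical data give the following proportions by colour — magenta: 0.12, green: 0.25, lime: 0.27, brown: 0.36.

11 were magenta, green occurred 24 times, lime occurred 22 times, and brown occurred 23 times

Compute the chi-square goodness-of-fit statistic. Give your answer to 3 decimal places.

2.180

Expected counts E_i = n·p_i: 80×0.12 = 9.6, 80×0.25 = 20, 80×0.27 = 21.6, 80×0.36 = 28.8.
χ² = (11−9.6)²/9.6 + (24−20)²/20 + (22−21.6)²/21.6 + (23−28.8)²/28.8
   = 0.2042 + 0.8000 + 0.0074 + 1.1681
Sum = 2.180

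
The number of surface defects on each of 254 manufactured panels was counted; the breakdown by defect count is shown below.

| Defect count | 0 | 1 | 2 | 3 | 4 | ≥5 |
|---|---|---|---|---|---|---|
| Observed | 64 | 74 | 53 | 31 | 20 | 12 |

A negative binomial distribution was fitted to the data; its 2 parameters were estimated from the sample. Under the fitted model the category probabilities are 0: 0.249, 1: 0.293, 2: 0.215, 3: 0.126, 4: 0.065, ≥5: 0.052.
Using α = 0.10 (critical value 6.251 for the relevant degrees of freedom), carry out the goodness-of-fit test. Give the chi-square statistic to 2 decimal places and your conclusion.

0.94; do not reject

Expected counts E_i = n·p_i: 254×0.249 = 63.246, 254×0.293 = 74.422, 254×0.215 = 54.61, 254×0.126 = 32.004, 254×0.065 = 16.51, 254×0.052 = 13.208.
0: (64 − 63.246)²/63.246 = 0.568516/63.246 = 0.009
1: (74 − 74.422)²/74.422 = 0.178084/74.422 = 0.002
2: (53 − 54.61)²/54.61 = 2.5921/54.61 = 0.047
3: (31 − 32.004)²/32.004 = 1.008016/32.004 = 0.031
4: (20 − 16.51)²/16.51 = 12.1801/16.51 = 0.738
≥5: (12 − 13.208)²/13.208 = 1.459264/13.208 = 0.110
Sum = 0.94
df = 3. Since 0.94 < 6.251, we do not reject H₀.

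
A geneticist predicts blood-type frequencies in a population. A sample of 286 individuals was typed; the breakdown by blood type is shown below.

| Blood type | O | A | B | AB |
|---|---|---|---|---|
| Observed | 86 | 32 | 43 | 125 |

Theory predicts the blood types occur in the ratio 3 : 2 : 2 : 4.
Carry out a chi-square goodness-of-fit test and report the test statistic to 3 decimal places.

14.311

Ratio total = 11. Expected counts: 286×3/11 = 78, 286×2/11 = 52, 286×2/11 = 52, 286×4/11 = 104.
χ² = (86−78)²/78 + (32−52)²/52 + (43−52)²/52 + (125−104)²/104
   = 0.8205 + 7.6923 + 1.5577 + 4.2404
Sum = 14.311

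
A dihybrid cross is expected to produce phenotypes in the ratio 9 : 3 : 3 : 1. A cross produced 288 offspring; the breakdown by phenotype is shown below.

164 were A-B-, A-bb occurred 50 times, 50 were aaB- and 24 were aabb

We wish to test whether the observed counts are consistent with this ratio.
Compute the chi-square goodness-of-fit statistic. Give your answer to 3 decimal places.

Ratio total = 16. Expected counts: 288×9/16 = 162, 288×3/16 = 54, 288×3/16 = 54, 288×1/16 = 18.
A-B-: (164 − 162)²/162 = 4/162 = 0.0247
A-bb: (50 − 54)²/54 = 16/54 = 0.2963
aaB-: (50 − 54)²/54 = 16/54 = 0.2963
aabb: (24 − 18)²/18 = 36/18 = 2.0000
Sum = 2.617

2.617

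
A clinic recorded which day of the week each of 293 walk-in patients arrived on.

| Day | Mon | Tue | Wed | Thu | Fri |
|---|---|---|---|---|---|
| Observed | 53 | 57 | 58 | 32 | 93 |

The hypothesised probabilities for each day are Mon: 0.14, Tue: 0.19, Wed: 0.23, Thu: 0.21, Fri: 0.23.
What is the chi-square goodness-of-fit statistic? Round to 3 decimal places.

Expected counts E_i = n·p_i: 293×0.14 = 41.02, 293×0.19 = 55.67, 293×0.23 = 67.39, 293×0.21 = 61.53, 293×0.23 = 67.39.
χ² = (53−41.02)²/41.02 + (57−55.67)²/55.67 + (58−67.39)²/67.39 + (32−61.53)²/61.53 + (93−67.39)²/67.39
   = 3.4988 + 0.0318 + 1.3084 + 14.1723 + 9.7325
Sum = 28.744

28.744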